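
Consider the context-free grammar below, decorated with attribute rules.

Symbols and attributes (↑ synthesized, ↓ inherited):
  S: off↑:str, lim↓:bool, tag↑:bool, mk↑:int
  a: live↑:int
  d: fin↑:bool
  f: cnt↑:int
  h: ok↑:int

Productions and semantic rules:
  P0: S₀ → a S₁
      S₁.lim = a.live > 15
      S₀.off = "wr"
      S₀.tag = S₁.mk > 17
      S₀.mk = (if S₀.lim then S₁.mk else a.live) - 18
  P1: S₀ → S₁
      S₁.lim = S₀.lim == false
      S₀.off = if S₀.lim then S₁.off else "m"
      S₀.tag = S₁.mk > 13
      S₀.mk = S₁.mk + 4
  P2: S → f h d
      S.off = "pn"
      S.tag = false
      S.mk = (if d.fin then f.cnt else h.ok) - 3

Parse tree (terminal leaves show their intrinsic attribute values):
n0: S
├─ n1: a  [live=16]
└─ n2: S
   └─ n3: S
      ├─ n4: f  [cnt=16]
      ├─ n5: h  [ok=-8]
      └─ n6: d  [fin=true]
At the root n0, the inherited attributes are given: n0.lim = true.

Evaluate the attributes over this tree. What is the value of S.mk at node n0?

1. n0.lim = true  [given at root]
2. n1.live = 16  [terminal]
3. n2.lim = true  [a.live > 15]
4. n3.lim = false  [S₀.lim == false]
5. n4.cnt = 16  [terminal]
6. n5.ok = -8  [terminal]
7. n6.fin = true  [terminal]
8. n3.off = "pn"  ["pn"]
9. n3.tag = false  [false]
10. n3.mk = 13  [(if d.fin then f.cnt else h.ok) - 3]
11. n2.off = "pn"  [if S₀.lim then S₁.off else "m"]
12. n2.tag = false  [S₁.mk > 13]
13. n2.mk = 17  [S₁.mk + 4]
14. n0.off = "wr"  ["wr"]
15. n0.tag = false  [S₁.mk > 17]
16. n0.mk = -1  [(if S₀.lim then S₁.mk else a.live) - 18]

-1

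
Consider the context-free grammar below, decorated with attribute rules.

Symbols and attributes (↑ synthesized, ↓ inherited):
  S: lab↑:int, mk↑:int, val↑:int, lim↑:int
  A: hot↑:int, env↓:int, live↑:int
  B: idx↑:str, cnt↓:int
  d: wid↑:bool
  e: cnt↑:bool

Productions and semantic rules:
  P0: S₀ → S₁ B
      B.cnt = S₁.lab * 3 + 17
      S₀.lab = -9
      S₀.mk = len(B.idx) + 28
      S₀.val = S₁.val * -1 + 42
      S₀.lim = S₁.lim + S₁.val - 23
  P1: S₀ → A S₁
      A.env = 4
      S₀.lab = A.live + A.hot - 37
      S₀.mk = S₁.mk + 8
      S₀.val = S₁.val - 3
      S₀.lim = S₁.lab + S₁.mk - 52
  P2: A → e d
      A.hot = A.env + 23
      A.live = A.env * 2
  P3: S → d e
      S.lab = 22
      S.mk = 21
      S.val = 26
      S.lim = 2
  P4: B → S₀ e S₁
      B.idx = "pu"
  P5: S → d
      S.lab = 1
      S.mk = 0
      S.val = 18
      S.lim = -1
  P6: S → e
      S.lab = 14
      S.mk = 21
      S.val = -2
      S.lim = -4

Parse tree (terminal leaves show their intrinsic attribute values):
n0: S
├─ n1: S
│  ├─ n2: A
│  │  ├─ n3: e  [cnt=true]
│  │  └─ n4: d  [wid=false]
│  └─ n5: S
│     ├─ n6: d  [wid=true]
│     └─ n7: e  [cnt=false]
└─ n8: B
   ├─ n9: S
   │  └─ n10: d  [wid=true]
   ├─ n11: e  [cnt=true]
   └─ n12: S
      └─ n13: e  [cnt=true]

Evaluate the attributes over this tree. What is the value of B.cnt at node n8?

11

1. n2.env = 4  [4]
2. n3.cnt = true  [terminal]
3. n4.wid = false  [terminal]
4. n2.hot = 27  [A.env + 23]
5. n2.live = 8  [A.env * 2]
6. n6.wid = true  [terminal]
7. n7.cnt = false  [terminal]
8. n5.lab = 22  [22]
9. n5.mk = 21  [21]
10. n5.val = 26  [26]
11. n5.lim = 2  [2]
12. n1.lab = -2  [A.live + A.hot - 37]
13. n1.mk = 29  [S₁.mk + 8]
14. n1.val = 23  [S₁.val - 3]
15. n1.lim = -9  [S₁.lab + S₁.mk - 52]
16. n8.cnt = 11  [S₁.lab * 3 + 17]
17. n10.wid = true  [terminal]
18. n9.lab = 1  [1]
19. n9.mk = 0  [0]
20. n9.val = 18  [18]
21. n9.lim = -1  [-1]
22. n11.cnt = true  [terminal]
23. n13.cnt = true  [terminal]
24. n12.lab = 14  [14]
25. n12.mk = 21  [21]
26. n12.val = -2  [-2]
27. n12.lim = -4  [-4]
28. n8.idx = "pu"  ["pu"]
29. n0.lab = -9  [-9]
30. n0.mk = 30  [len(B.idx) + 28]
31. n0.val = 19  [S₁.val * -1 + 42]
32. n0.lim = -9  [S₁.lim + S₁.val - 23]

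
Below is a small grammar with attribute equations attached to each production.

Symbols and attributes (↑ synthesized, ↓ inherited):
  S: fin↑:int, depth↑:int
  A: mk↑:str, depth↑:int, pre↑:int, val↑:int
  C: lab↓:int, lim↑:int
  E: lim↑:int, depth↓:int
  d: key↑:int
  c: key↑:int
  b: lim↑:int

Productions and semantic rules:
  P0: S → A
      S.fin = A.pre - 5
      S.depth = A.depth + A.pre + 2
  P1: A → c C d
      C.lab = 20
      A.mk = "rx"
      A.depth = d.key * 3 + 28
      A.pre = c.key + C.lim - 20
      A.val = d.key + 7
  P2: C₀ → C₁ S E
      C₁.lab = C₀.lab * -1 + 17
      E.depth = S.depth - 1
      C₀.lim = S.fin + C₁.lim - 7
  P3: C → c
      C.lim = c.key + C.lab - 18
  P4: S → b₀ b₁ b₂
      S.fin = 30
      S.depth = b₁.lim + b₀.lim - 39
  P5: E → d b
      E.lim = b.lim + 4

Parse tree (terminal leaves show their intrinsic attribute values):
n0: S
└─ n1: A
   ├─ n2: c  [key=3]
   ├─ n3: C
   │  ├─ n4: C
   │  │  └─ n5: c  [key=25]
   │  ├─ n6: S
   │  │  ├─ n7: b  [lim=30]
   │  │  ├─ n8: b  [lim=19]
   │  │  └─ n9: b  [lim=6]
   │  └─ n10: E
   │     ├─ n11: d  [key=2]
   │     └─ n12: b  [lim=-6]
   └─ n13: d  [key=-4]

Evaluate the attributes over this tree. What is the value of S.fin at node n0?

1. n2.key = 3  [terminal]
2. n3.lab = 20  [20]
3. n4.lab = -3  [C₀.lab * -1 + 17]
4. n5.key = 25  [terminal]
5. n4.lim = 4  [c.key + C.lab - 18]
6. n7.lim = 30  [terminal]
7. n8.lim = 19  [terminal]
8. n9.lim = 6  [terminal]
9. n6.fin = 30  [30]
10. n6.depth = 10  [b₁.lim + b₀.lim - 39]
11. n10.depth = 9  [S.depth - 1]
12. n11.key = 2  [terminal]
13. n12.lim = -6  [terminal]
14. n10.lim = -2  [b.lim + 4]
15. n3.lim = 27  [S.fin + C₁.lim - 7]
16. n13.key = -4  [terminal]
17. n1.mk = "rx"  ["rx"]
18. n1.depth = 16  [d.key * 3 + 28]
19. n1.pre = 10  [c.key + C.lim - 20]
20. n1.val = 3  [d.key + 7]
21. n0.fin = 5  [A.pre - 5]
22. n0.depth = 28  [A.depth + A.pre + 2]

5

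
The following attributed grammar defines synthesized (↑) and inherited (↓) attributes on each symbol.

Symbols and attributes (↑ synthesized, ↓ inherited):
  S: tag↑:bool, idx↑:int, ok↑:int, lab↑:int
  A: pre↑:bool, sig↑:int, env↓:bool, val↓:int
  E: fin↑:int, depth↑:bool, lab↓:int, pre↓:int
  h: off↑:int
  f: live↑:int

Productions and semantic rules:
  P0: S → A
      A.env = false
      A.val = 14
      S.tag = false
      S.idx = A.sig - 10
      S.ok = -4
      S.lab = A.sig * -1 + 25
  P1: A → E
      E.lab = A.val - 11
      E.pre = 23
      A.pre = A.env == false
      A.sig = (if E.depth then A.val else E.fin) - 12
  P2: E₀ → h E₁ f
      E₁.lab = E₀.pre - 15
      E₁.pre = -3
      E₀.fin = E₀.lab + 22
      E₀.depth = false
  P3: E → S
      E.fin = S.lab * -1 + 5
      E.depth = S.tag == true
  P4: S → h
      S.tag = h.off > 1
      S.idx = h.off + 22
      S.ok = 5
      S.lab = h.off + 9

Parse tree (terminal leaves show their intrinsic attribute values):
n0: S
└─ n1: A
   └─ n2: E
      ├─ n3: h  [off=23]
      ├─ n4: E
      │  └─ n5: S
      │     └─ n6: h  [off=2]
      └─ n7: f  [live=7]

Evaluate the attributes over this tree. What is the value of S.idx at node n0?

3

1. n1.env = false  [false]
2. n1.val = 14  [14]
3. n2.lab = 3  [A.val - 11]
4. n2.pre = 23  [23]
5. n3.off = 23  [terminal]
6. n4.lab = 8  [E₀.pre - 15]
7. n4.pre = -3  [-3]
8. n6.off = 2  [terminal]
9. n5.tag = true  [h.off > 1]
10. n5.idx = 24  [h.off + 22]
11. n5.ok = 5  [5]
12. n5.lab = 11  [h.off + 9]
13. n4.fin = -6  [S.lab * -1 + 5]
14. n4.depth = true  [S.tag == true]
15. n7.live = 7  [terminal]
16. n2.fin = 25  [E₀.lab + 22]
17. n2.depth = false  [false]
18. n1.pre = true  [A.env == false]
19. n1.sig = 13  [(if E.depth then A.val else E.fin) - 12]
20. n0.tag = false  [false]
21. n0.idx = 3  [A.sig - 10]
22. n0.ok = -4  [-4]
23. n0.lab = 12  [A.sig * -1 + 25]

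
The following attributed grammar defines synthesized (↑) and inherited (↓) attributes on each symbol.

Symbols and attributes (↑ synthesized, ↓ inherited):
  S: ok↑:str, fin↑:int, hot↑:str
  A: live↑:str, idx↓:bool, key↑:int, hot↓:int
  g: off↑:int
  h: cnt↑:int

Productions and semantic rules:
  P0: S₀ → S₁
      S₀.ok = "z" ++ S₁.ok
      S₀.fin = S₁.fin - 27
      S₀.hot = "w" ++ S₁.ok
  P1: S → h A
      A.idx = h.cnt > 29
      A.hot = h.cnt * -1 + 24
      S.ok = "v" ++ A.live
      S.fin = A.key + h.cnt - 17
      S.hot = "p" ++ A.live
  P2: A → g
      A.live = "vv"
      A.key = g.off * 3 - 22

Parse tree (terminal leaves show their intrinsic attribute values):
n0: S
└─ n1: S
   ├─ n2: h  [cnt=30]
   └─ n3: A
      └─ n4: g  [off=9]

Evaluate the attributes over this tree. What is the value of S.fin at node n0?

1. n2.cnt = 30  [terminal]
2. n3.idx = true  [h.cnt > 29]
3. n3.hot = -6  [h.cnt * -1 + 24]
4. n4.off = 9  [terminal]
5. n3.live = "vv"  ["vv"]
6. n3.key = 5  [g.off * 3 - 22]
7. n1.ok = "vvv"  ["v" ++ A.live]
8. n1.fin = 18  [A.key + h.cnt - 17]
9. n1.hot = "pvv"  ["p" ++ A.live]
10. n0.ok = "zvvv"  ["z" ++ S₁.ok]
11. n0.fin = -9  [S₁.fin - 27]
12. n0.hot = "wvvv"  ["w" ++ S₁.ok]

-9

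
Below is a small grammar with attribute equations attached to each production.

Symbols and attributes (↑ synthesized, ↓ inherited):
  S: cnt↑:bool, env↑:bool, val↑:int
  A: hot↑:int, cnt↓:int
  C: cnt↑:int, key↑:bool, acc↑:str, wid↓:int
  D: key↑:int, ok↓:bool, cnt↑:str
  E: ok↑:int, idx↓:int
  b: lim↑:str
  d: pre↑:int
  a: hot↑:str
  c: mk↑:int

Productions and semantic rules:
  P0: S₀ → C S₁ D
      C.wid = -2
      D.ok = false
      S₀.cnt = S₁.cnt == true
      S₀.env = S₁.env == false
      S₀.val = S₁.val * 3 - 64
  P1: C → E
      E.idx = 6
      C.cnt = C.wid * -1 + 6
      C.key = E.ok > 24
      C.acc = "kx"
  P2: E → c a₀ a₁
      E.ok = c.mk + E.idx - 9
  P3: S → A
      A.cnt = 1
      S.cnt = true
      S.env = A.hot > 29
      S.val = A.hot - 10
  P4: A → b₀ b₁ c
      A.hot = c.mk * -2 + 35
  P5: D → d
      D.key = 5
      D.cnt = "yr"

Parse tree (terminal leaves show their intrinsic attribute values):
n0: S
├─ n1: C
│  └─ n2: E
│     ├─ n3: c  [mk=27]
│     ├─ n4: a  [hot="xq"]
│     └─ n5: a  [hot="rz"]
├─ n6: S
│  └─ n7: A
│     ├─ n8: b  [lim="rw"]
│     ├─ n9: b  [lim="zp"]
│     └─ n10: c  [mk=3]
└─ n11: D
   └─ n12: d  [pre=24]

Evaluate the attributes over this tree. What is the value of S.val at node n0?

1. n1.wid = -2  [-2]
2. n2.idx = 6  [6]
3. n3.mk = 27  [terminal]
4. n4.hot = "xq"  [terminal]
5. n5.hot = "rz"  [terminal]
6. n2.ok = 24  [c.mk + E.idx - 9]
7. n1.cnt = 8  [C.wid * -1 + 6]
8. n1.key = false  [E.ok > 24]
9. n1.acc = "kx"  ["kx"]
10. n7.cnt = 1  [1]
11. n8.lim = "rw"  [terminal]
12. n9.lim = "zp"  [terminal]
13. n10.mk = 3  [terminal]
14. n7.hot = 29  [c.mk * -2 + 35]
15. n6.cnt = true  [true]
16. n6.env = false  [A.hot > 29]
17. n6.val = 19  [A.hot - 10]
18. n11.ok = false  [false]
19. n12.pre = 24  [terminal]
20. n11.key = 5  [5]
21. n11.cnt = "yr"  ["yr"]
22. n0.cnt = true  [S₁.cnt == true]
23. n0.env = true  [S₁.env == false]
24. n0.val = -7  [S₁.val * 3 - 64]

-7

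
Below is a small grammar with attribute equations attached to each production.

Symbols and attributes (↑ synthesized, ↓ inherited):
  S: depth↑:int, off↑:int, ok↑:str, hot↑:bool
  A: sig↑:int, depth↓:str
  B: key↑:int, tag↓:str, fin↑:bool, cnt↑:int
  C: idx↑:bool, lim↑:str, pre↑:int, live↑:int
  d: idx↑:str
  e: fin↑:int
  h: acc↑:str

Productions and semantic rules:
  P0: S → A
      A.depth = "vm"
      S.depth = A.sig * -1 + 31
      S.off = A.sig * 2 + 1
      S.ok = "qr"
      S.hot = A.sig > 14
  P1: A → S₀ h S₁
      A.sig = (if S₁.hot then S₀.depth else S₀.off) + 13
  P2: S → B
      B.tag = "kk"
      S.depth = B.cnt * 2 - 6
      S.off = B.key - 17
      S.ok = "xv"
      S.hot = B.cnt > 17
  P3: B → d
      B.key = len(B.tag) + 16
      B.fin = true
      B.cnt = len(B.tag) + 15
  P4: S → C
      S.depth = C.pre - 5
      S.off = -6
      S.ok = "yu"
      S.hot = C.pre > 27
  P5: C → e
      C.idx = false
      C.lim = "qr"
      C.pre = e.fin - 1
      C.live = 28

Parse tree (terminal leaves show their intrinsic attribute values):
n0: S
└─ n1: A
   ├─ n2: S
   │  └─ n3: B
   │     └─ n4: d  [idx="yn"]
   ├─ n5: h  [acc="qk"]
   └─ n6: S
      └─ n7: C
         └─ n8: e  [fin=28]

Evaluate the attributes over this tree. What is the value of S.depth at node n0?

1. n1.depth = "vm"  ["vm"]
2. n3.tag = "kk"  ["kk"]
3. n4.idx = "yn"  [terminal]
4. n3.key = 18  [len(B.tag) + 16]
5. n3.fin = true  [true]
6. n3.cnt = 17  [len(B.tag) + 15]
7. n2.depth = 28  [B.cnt * 2 - 6]
8. n2.off = 1  [B.key - 17]
9. n2.ok = "xv"  ["xv"]
10. n2.hot = false  [B.cnt > 17]
11. n5.acc = "qk"  [terminal]
12. n8.fin = 28  [terminal]
13. n7.idx = false  [false]
14. n7.lim = "qr"  ["qr"]
15. n7.pre = 27  [e.fin - 1]
16. n7.live = 28  [28]
17. n6.depth = 22  [C.pre - 5]
18. n6.off = -6  [-6]
19. n6.ok = "yu"  ["yu"]
20. n6.hot = false  [C.pre > 27]
21. n1.sig = 14  [(if S₁.hot then S₀.depth else S₀.off) + 13]
22. n0.depth = 17  [A.sig * -1 + 31]
23. n0.off = 29  [A.sig * 2 + 1]
24. n0.ok = "qr"  ["qr"]
25. n0.hot = false  [A.sig > 14]

17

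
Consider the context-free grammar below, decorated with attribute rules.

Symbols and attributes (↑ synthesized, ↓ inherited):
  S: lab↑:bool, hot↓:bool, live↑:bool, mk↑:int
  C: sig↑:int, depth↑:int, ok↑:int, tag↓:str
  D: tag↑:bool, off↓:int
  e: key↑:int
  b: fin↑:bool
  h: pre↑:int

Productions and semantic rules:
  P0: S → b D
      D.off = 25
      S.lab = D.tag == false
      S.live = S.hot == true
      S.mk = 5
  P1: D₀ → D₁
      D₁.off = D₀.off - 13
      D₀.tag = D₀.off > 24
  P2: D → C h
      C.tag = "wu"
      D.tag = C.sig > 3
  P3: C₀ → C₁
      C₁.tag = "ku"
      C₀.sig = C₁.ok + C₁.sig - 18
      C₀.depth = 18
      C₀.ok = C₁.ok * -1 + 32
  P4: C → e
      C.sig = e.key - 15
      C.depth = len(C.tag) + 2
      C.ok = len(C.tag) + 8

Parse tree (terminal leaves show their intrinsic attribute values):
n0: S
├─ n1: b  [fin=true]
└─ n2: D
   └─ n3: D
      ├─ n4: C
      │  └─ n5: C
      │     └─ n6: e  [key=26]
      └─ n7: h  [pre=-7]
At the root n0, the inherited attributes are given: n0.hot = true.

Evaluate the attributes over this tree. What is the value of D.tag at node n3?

1. n0.hot = true  [given at root]
2. n1.fin = true  [terminal]
3. n2.off = 25  [25]
4. n3.off = 12  [D₀.off - 13]
5. n4.tag = "wu"  ["wu"]
6. n5.tag = "ku"  ["ku"]
7. n6.key = 26  [terminal]
8. n5.sig = 11  [e.key - 15]
9. n5.depth = 4  [len(C.tag) + 2]
10. n5.ok = 10  [len(C.tag) + 8]
11. n4.sig = 3  [C₁.ok + C₁.sig - 18]
12. n4.depth = 18  [18]
13. n4.ok = 22  [C₁.ok * -1 + 32]
14. n7.pre = -7  [terminal]
15. n3.tag = false  [C.sig > 3]
16. n2.tag = true  [D₀.off > 24]
17. n0.lab = false  [D.tag == false]
18. n0.live = true  [S.hot == true]
19. n0.mk = 5  [5]

false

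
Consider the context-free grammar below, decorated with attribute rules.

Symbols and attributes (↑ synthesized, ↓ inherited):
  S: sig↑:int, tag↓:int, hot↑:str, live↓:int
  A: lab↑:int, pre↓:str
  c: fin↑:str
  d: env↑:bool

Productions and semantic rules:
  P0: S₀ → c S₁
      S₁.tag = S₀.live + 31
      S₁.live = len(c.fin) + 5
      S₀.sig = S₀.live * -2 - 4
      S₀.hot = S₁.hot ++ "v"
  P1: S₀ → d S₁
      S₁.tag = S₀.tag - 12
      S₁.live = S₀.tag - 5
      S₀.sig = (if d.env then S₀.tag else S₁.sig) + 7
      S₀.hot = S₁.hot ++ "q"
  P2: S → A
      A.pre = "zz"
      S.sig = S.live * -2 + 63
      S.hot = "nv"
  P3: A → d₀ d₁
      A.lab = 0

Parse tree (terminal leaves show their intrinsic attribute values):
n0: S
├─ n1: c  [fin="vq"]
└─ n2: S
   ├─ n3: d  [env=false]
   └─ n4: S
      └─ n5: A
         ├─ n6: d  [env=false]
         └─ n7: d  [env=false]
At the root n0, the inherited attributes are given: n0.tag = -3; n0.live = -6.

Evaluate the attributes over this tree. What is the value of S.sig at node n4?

23

1. n0.tag = -3  [given at root]
2. n0.live = -6  [given at root]
3. n1.fin = "vq"  [terminal]
4. n2.tag = 25  [S₀.live + 31]
5. n2.live = 7  [len(c.fin) + 5]
6. n3.env = false  [terminal]
7. n4.tag = 13  [S₀.tag - 12]
8. n4.live = 20  [S₀.tag - 5]
9. n5.pre = "zz"  ["zz"]
10. n6.env = false  [terminal]
11. n7.env = false  [terminal]
12. n5.lab = 0  [0]
13. n4.sig = 23  [S.live * -2 + 63]
14. n4.hot = "nv"  ["nv"]
15. n2.sig = 30  [(if d.env then S₀.tag else S₁.sig) + 7]
16. n2.hot = "nvq"  [S₁.hot ++ "q"]
17. n0.sig = 8  [S₀.live * -2 - 4]
18. n0.hot = "nvqv"  [S₁.hot ++ "v"]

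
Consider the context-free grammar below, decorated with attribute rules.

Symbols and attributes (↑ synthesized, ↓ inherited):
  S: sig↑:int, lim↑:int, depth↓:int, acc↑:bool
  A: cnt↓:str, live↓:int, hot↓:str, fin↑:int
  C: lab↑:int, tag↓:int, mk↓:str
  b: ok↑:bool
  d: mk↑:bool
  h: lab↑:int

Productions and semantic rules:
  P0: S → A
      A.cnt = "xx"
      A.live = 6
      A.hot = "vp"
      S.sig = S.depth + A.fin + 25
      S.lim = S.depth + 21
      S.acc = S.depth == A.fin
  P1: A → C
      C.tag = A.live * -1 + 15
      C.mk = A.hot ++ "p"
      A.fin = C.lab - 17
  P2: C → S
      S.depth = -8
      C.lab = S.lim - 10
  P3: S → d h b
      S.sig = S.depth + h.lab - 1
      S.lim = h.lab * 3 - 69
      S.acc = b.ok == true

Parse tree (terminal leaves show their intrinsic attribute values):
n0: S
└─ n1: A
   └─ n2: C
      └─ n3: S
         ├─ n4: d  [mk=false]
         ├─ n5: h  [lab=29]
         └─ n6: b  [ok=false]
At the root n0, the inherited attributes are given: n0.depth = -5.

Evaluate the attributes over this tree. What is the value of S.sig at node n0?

1. n0.depth = -5  [given at root]
2. n1.cnt = "xx"  ["xx"]
3. n1.live = 6  [6]
4. n1.hot = "vp"  ["vp"]
5. n2.tag = 9  [A.live * -1 + 15]
6. n2.mk = "vpp"  [A.hot ++ "p"]
7. n3.depth = -8  [-8]
8. n4.mk = false  [terminal]
9. n5.lab = 29  [terminal]
10. n6.ok = false  [terminal]
11. n3.sig = 20  [S.depth + h.lab - 1]
12. n3.lim = 18  [h.lab * 3 - 69]
13. n3.acc = false  [b.ok == true]
14. n2.lab = 8  [S.lim - 10]
15. n1.fin = -9  [C.lab - 17]
16. n0.sig = 11  [S.depth + A.fin + 25]
17. n0.lim = 16  [S.depth + 21]
18. n0.acc = false  [S.depth == A.fin]

11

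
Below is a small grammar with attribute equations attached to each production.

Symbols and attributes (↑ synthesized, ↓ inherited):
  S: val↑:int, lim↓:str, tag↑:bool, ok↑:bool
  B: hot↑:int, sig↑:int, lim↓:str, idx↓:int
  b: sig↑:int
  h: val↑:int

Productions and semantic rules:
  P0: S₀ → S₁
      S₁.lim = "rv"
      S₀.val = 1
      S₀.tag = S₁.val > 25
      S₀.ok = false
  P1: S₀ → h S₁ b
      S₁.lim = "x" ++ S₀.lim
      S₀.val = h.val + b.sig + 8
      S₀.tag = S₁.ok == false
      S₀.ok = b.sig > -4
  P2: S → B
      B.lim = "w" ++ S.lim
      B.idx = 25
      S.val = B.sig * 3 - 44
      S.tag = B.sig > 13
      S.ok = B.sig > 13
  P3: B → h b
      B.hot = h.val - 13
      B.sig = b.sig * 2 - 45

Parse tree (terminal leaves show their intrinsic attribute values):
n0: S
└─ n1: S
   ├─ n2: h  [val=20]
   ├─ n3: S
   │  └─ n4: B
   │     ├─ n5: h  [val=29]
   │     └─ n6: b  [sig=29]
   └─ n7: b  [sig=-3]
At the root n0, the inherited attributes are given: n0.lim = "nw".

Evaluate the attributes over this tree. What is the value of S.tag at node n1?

1. n0.lim = "nw"  [given at root]
2. n1.lim = "rv"  ["rv"]
3. n2.val = 20  [terminal]
4. n3.lim = "xrv"  ["x" ++ S₀.lim]
5. n4.lim = "wxrv"  ["w" ++ S.lim]
6. n4.idx = 25  [25]
7. n5.val = 29  [terminal]
8. n6.sig = 29  [terminal]
9. n4.hot = 16  [h.val - 13]
10. n4.sig = 13  [b.sig * 2 - 45]
11. n3.val = -5  [B.sig * 3 - 44]
12. n3.tag = false  [B.sig > 13]
13. n3.ok = false  [B.sig > 13]
14. n7.sig = -3  [terminal]
15. n1.val = 25  [h.val + b.sig + 8]
16. n1.tag = true  [S₁.ok == false]
17. n1.ok = true  [b.sig > -4]
18. n0.val = 1  [1]
19. n0.tag = false  [S₁.val > 25]
20. n0.ok = false  [false]

true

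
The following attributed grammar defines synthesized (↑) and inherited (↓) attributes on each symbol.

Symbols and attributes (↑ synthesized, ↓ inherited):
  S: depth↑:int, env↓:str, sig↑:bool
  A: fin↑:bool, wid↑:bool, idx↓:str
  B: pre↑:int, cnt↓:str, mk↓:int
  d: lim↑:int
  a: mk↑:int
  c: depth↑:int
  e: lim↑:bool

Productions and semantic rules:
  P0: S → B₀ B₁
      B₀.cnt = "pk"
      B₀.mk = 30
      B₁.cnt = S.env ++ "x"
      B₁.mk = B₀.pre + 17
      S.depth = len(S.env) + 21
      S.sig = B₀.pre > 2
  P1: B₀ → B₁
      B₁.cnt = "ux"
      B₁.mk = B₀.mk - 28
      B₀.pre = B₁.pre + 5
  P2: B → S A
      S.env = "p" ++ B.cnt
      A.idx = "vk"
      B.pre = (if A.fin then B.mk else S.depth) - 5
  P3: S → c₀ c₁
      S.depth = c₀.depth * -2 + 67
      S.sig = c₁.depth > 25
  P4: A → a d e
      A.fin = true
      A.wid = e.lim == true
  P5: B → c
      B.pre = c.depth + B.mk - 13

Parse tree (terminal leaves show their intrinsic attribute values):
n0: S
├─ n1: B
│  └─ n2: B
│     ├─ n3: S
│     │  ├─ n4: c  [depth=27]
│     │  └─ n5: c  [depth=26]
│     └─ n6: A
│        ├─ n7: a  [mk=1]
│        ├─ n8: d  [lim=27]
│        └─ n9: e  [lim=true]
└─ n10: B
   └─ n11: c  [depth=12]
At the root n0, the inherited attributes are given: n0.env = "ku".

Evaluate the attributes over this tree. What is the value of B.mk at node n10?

1. n0.env = "ku"  [given at root]
2. n1.cnt = "pk"  ["pk"]
3. n1.mk = 30  [30]
4. n2.cnt = "ux"  ["ux"]
5. n2.mk = 2  [B₀.mk - 28]
6. n3.env = "pux"  ["p" ++ B.cnt]
7. n4.depth = 27  [terminal]
8. n5.depth = 26  [terminal]
9. n3.depth = 13  [c₀.depth * -2 + 67]
10. n3.sig = true  [c₁.depth > 25]
11. n6.idx = "vk"  ["vk"]
12. n7.mk = 1  [terminal]
13. n8.lim = 27  [terminal]
14. n9.lim = true  [terminal]
15. n6.fin = true  [true]
16. n6.wid = true  [e.lim == true]
17. n2.pre = -3  [(if A.fin then B.mk else S.depth) - 5]
18. n1.pre = 2  [B₁.pre + 5]
19. n10.cnt = "kux"  [S.env ++ "x"]
20. n10.mk = 19  [B₀.pre + 17]
21. n11.depth = 12  [terminal]
22. n10.pre = 18  [c.depth + B.mk - 13]
23. n0.depth = 23  [len(S.env) + 21]
24. n0.sig = false  [B₀.pre > 2]

19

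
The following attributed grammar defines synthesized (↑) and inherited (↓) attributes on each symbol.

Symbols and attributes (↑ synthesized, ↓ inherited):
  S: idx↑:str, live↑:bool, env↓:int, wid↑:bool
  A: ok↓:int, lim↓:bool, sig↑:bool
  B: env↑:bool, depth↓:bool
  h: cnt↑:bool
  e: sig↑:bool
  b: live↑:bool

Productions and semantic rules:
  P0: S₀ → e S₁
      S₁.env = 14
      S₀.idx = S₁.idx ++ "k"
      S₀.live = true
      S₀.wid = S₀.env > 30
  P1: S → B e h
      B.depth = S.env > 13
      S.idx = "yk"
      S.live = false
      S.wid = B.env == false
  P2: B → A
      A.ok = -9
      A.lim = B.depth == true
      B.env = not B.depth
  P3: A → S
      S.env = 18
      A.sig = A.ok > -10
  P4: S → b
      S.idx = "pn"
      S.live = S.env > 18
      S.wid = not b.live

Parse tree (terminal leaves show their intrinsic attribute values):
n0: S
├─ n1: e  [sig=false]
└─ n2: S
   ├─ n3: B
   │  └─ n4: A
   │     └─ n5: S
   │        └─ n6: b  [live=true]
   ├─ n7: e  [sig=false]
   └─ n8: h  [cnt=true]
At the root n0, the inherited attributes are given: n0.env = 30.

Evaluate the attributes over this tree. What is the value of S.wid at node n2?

true

1. n0.env = 30  [given at root]
2. n1.sig = false  [terminal]
3. n2.env = 14  [14]
4. n3.depth = true  [S.env > 13]
5. n4.ok = -9  [-9]
6. n4.lim = true  [B.depth == true]
7. n5.env = 18  [18]
8. n6.live = true  [terminal]
9. n5.idx = "pn"  ["pn"]
10. n5.live = false  [S.env > 18]
11. n5.wid = false  [not b.live]
12. n4.sig = true  [A.ok > -10]
13. n3.env = false  [not B.depth]
14. n7.sig = false  [terminal]
15. n8.cnt = true  [terminal]
16. n2.idx = "yk"  ["yk"]
17. n2.live = false  [false]
18. n2.wid = true  [B.env == false]
19. n0.idx = "ykk"  [S₁.idx ++ "k"]
20. n0.live = true  [true]
21. n0.wid = false  [S₀.env > 30]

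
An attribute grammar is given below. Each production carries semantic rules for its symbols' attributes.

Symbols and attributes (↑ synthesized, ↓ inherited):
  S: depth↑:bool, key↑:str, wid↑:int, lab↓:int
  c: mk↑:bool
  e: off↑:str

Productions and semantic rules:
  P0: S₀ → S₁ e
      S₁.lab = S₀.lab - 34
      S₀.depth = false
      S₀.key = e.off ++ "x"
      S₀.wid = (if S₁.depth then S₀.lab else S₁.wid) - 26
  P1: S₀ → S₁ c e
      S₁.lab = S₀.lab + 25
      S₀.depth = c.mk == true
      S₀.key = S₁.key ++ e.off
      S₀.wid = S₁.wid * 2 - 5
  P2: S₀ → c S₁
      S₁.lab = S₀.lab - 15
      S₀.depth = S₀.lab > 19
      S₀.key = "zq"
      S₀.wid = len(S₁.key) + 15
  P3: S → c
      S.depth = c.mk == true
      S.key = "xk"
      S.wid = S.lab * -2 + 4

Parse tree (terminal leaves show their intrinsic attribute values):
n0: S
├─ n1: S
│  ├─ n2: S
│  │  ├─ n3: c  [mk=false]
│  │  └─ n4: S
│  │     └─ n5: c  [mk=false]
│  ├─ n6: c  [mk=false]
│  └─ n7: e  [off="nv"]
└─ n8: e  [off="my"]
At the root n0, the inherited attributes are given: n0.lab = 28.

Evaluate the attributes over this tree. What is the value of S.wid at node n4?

-4

1. n0.lab = 28  [given at root]
2. n1.lab = -6  [S₀.lab - 34]
3. n2.lab = 19  [S₀.lab + 25]
4. n3.mk = false  [terminal]
5. n4.lab = 4  [S₀.lab - 15]
6. n5.mk = false  [terminal]
7. n4.depth = false  [c.mk == true]
8. n4.key = "xk"  ["xk"]
9. n4.wid = -4  [S.lab * -2 + 4]
10. n2.depth = false  [S₀.lab > 19]
11. n2.key = "zq"  ["zq"]
12. n2.wid = 17  [len(S₁.key) + 15]
13. n6.mk = false  [terminal]
14. n7.off = "nv"  [terminal]
15. n1.depth = false  [c.mk == true]
16. n1.key = "zqnv"  [S₁.key ++ e.off]
17. n1.wid = 29  [S₁.wid * 2 - 5]
18. n8.off = "my"  [terminal]
19. n0.depth = false  [false]
20. n0.key = "myx"  [e.off ++ "x"]
21. n0.wid = 3  [(if S₁.depth then S₀.lab else S₁.wid) - 26]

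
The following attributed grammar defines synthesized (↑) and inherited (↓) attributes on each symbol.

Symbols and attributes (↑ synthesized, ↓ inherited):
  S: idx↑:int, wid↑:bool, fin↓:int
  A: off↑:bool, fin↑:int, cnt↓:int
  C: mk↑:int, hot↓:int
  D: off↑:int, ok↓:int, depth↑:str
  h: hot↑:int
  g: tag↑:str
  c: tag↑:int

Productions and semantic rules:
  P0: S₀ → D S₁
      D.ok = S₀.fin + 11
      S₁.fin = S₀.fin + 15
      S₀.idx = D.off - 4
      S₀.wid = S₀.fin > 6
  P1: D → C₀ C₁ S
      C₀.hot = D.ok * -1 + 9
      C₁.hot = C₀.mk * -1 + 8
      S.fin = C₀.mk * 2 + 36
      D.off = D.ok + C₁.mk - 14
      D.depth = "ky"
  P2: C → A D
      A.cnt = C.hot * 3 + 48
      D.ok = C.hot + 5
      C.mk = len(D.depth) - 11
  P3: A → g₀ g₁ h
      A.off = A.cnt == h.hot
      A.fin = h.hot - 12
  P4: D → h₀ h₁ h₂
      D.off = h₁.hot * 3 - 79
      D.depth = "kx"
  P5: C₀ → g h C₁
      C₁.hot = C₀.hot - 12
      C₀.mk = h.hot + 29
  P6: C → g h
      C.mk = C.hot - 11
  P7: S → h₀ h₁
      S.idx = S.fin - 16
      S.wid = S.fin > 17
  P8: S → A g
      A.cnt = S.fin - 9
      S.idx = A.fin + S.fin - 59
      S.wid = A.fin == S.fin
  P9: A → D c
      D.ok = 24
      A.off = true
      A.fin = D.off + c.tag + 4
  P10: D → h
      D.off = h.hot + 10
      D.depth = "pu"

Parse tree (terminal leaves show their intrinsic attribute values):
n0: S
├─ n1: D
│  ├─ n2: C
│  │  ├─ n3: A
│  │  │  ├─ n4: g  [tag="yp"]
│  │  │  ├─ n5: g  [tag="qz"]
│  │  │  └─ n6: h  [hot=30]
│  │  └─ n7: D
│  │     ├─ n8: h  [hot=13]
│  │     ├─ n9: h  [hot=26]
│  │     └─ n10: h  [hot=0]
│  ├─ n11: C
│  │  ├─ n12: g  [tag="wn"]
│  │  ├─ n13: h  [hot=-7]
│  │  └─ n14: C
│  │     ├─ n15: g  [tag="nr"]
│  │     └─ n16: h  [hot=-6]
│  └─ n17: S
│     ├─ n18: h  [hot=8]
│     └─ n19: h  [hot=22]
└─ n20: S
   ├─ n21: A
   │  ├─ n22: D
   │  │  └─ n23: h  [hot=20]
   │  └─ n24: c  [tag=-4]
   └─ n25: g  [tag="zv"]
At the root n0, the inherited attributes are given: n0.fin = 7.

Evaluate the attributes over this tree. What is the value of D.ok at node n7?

1. n0.fin = 7  [given at root]
2. n1.ok = 18  [S₀.fin + 11]
3. n2.hot = -9  [D.ok * -1 + 9]
4. n3.cnt = 21  [C.hot * 3 + 48]
5. n4.tag = "yp"  [terminal]
6. n5.tag = "qz"  [terminal]
7. n6.hot = 30  [terminal]
8. n3.off = false  [A.cnt == h.hot]
9. n3.fin = 18  [h.hot - 12]
10. n7.ok = -4  [C.hot + 5]
11. n8.hot = 13  [terminal]
12. n9.hot = 26  [terminal]
13. n10.hot = 0  [terminal]
14. n7.off = -1  [h₁.hot * 3 - 79]
15. n7.depth = "kx"  ["kx"]
16. n2.mk = -9  [len(D.depth) - 11]
17. n11.hot = 17  [C₀.mk * -1 + 8]
18. n12.tag = "wn"  [terminal]
19. n13.hot = -7  [terminal]
20. n14.hot = 5  [C₀.hot - 12]
21. n15.tag = "nr"  [terminal]
22. n16.hot = -6  [terminal]
23. n14.mk = -6  [C.hot - 11]
24. n11.mk = 22  [h.hot + 29]
25. n17.fin = 18  [C₀.mk * 2 + 36]
26. n18.hot = 8  [terminal]
27. n19.hot = 22  [terminal]
28. n17.idx = 2  [S.fin - 16]
29. n17.wid = true  [S.fin > 17]
30. n1.off = 26  [D.ok + C₁.mk - 14]
31. n1.depth = "ky"  ["ky"]
32. n20.fin = 22  [S₀.fin + 15]
33. n21.cnt = 13  [S.fin - 9]
34. n22.ok = 24  [24]
35. n23.hot = 20  [terminal]
36. n22.off = 30  [h.hot + 10]
37. n22.depth = "pu"  ["pu"]
38. n24.tag = -4  [terminal]
39. n21.off = true  [true]
40. n21.fin = 30  [D.off + c.tag + 4]
41. n25.tag = "zv"  [terminal]
42. n20.idx = -7  [A.fin + S.fin - 59]
43. n20.wid = false  [A.fin == S.fin]
44. n0.idx = 22  [D.off - 4]
45. n0.wid = true  [S₀.fin > 6]

-4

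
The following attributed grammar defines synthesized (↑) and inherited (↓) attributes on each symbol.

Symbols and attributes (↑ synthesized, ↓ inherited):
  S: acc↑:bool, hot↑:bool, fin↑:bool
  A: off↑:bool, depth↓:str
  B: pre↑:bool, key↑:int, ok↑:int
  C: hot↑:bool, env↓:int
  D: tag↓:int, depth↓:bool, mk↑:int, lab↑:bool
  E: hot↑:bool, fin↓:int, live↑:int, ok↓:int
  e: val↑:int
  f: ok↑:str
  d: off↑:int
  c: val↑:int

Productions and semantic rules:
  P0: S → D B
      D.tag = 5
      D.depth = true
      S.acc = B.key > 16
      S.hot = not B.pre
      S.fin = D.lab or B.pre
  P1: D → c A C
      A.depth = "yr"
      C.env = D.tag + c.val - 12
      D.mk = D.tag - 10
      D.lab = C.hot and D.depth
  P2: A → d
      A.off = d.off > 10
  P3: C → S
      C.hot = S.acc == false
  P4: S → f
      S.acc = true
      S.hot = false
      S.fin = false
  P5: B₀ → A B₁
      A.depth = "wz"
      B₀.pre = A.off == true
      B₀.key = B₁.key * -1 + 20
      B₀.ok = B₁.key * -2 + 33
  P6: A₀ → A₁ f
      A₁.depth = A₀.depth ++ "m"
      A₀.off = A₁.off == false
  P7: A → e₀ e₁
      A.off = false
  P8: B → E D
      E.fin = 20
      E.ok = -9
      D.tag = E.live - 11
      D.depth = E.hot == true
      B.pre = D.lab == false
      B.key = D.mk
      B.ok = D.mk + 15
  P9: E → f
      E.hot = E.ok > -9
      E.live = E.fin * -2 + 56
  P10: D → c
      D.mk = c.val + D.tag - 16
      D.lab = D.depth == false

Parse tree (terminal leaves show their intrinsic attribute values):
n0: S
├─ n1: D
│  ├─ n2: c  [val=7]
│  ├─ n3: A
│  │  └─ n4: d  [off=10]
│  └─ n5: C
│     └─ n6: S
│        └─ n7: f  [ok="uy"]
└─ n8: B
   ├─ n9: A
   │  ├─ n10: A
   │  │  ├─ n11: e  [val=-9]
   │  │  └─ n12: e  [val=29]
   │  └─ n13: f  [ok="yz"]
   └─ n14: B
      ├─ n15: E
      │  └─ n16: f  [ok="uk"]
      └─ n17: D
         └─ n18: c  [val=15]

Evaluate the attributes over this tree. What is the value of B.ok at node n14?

1. n1.tag = 5  [5]
2. n1.depth = true  [true]
3. n2.val = 7  [terminal]
4. n3.depth = "yr"  ["yr"]
5. n4.off = 10  [terminal]
6. n3.off = false  [d.off > 10]
7. n5.env = 0  [D.tag + c.val - 12]
8. n7.ok = "uy"  [terminal]
9. n6.acc = true  [true]
10. n6.hot = false  [false]
11. n6.fin = false  [false]
12. n5.hot = false  [S.acc == false]
13. n1.mk = -5  [D.tag - 10]
14. n1.lab = false  [C.hot and D.depth]
15. n9.depth = "wz"  ["wz"]
16. n10.depth = "wzm"  [A₀.depth ++ "m"]
17. n11.val = -9  [terminal]
18. n12.val = 29  [terminal]
19. n10.off = false  [false]
20. n13.ok = "yz"  [terminal]
21. n9.off = true  [A₁.off == false]
22. n15.fin = 20  [20]
23. n15.ok = -9  [-9]
24. n16.ok = "uk"  [terminal]
25. n15.hot = false  [E.ok > -9]
26. n15.live = 16  [E.fin * -2 + 56]
27. n17.tag = 5  [E.live - 11]
28. n17.depth = false  [E.hot == true]
29. n18.val = 15  [terminal]
30. n17.mk = 4  [c.val + D.tag - 16]
31. n17.lab = true  [D.depth == false]
32. n14.pre = false  [D.lab == false]
33. n14.key = 4  [D.mk]
34. n14.ok = 19  [D.mk + 15]
35. n8.pre = true  [A.off == true]
36. n8.key = 16  [B₁.key * -1 + 20]
37. n8.ok = 25  [B₁.key * -2 + 33]
38. n0.acc = false  [B.key > 16]
39. n0.hot = false  [not B.pre]
40. n0.fin = true  [D.lab or B.pre]

19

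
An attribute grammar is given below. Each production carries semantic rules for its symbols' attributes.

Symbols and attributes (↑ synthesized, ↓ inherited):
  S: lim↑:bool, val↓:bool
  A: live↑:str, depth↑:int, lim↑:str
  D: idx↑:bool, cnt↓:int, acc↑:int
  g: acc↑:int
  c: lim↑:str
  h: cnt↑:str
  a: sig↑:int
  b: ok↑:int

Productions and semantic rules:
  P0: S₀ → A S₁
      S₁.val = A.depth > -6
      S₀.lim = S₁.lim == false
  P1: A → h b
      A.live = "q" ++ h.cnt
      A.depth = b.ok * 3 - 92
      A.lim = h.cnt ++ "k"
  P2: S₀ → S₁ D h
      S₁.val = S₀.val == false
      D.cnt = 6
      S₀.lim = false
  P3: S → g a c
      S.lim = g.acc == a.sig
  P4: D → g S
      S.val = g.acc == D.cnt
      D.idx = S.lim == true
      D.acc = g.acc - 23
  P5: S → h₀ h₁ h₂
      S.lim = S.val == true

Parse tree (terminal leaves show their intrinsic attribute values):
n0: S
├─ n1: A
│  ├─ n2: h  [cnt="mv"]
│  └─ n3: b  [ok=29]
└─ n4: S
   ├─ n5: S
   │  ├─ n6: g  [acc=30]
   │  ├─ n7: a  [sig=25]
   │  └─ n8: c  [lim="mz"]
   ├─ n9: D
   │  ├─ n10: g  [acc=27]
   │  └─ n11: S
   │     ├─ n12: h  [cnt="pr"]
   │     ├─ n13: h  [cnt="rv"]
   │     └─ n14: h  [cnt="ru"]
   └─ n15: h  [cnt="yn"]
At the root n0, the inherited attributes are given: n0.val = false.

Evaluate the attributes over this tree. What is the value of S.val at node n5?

false

1. n0.val = false  [given at root]
2. n2.cnt = "mv"  [terminal]
3. n3.ok = 29  [terminal]
4. n1.live = "qmv"  ["q" ++ h.cnt]
5. n1.depth = -5  [b.ok * 3 - 92]
6. n1.lim = "mvk"  [h.cnt ++ "k"]
7. n4.val = true  [A.depth > -6]
8. n5.val = false  [S₀.val == false]
9. n6.acc = 30  [terminal]
10. n7.sig = 25  [terminal]
11. n8.lim = "mz"  [terminal]
12. n5.lim = false  [g.acc == a.sig]
13. n9.cnt = 6  [6]
14. n10.acc = 27  [terminal]
15. n11.val = false  [g.acc == D.cnt]
16. n12.cnt = "pr"  [terminal]
17. n13.cnt = "rv"  [terminal]
18. n14.cnt = "ru"  [terminal]
19. n11.lim = false  [S.val == true]
20. n9.idx = false  [S.lim == true]
21. n9.acc = 4  [g.acc - 23]
22. n15.cnt = "yn"  [terminal]
23. n4.lim = false  [false]
24. n0.lim = true  [S₁.lim == false]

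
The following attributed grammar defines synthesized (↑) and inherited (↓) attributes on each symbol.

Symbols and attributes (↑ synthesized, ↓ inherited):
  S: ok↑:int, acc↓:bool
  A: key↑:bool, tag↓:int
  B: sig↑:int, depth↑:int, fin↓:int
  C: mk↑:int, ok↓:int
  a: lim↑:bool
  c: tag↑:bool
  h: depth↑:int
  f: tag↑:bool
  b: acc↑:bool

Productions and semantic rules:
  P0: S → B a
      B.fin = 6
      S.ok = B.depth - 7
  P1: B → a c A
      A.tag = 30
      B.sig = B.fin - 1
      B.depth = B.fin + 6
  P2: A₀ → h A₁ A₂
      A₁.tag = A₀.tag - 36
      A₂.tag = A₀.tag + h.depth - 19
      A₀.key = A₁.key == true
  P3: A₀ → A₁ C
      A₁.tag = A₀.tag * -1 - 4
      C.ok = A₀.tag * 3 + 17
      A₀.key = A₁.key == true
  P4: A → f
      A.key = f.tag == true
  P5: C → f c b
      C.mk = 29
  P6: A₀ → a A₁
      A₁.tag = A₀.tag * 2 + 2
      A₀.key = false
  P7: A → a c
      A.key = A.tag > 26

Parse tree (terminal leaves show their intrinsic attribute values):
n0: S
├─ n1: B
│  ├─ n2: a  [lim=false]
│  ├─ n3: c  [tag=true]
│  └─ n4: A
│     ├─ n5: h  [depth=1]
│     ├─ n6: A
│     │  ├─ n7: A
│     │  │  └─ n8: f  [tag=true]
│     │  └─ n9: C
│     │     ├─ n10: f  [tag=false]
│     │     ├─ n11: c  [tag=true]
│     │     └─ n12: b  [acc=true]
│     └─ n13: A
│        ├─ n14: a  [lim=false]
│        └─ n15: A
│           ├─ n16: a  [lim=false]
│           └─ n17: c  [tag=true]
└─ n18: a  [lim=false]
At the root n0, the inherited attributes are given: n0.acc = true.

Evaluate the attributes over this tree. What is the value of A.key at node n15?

1. n0.acc = true  [given at root]
2. n1.fin = 6  [6]
3. n2.lim = false  [terminal]
4. n3.tag = true  [terminal]
5. n4.tag = 30  [30]
6. n5.depth = 1  [terminal]
7. n6.tag = -6  [A₀.tag - 36]
8. n7.tag = 2  [A₀.tag * -1 - 4]
9. n8.tag = true  [terminal]
10. n7.key = true  [f.tag == true]
11. n9.ok = -1  [A₀.tag * 3 + 17]
12. n10.tag = false  [terminal]
13. n11.tag = true  [terminal]
14. n12.acc = true  [terminal]
15. n9.mk = 29  [29]
16. n6.key = true  [A₁.key == true]
17. n13.tag = 12  [A₀.tag + h.depth - 19]
18. n14.lim = false  [terminal]
19. n15.tag = 26  [A₀.tag * 2 + 2]
20. n16.lim = false  [terminal]
21. n17.tag = true  [terminal]
22. n15.key = false  [A.tag > 26]
23. n13.key = false  [false]
24. n4.key = true  [A₁.key == true]
25. n1.sig = 5  [B.fin - 1]
26. n1.depth = 12  [B.fin + 6]
27. n18.lim = false  [terminal]
28. n0.ok = 5  [B.depth - 7]

false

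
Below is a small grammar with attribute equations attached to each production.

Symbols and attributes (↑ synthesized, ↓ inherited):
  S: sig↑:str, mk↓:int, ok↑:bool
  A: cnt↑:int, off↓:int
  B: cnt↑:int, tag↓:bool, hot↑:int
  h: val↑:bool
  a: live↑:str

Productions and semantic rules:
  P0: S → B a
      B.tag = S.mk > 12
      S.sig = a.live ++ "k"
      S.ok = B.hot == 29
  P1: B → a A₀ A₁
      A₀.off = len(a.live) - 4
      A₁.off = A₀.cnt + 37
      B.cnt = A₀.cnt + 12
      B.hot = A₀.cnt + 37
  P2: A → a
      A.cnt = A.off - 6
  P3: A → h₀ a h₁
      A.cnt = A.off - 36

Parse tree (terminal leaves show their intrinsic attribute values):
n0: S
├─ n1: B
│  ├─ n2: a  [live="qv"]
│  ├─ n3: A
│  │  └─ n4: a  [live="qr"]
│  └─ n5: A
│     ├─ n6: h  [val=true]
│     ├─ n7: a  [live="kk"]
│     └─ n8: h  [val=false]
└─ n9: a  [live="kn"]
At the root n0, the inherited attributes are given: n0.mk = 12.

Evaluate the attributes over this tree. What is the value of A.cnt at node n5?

-7

1. n0.mk = 12  [given at root]
2. n1.tag = false  [S.mk > 12]
3. n2.live = "qv"  [terminal]
4. n3.off = -2  [len(a.live) - 4]
5. n4.live = "qr"  [terminal]
6. n3.cnt = -8  [A.off - 6]
7. n5.off = 29  [A₀.cnt + 37]
8. n6.val = true  [terminal]
9. n7.live = "kk"  [terminal]
10. n8.val = false  [terminal]
11. n5.cnt = -7  [A.off - 36]
12. n1.cnt = 4  [A₀.cnt + 12]
13. n1.hot = 29  [A₀.cnt + 37]
14. n9.live = "kn"  [terminal]
15. n0.sig = "knk"  [a.live ++ "k"]
16. n0.ok = true  [B.hot == 29]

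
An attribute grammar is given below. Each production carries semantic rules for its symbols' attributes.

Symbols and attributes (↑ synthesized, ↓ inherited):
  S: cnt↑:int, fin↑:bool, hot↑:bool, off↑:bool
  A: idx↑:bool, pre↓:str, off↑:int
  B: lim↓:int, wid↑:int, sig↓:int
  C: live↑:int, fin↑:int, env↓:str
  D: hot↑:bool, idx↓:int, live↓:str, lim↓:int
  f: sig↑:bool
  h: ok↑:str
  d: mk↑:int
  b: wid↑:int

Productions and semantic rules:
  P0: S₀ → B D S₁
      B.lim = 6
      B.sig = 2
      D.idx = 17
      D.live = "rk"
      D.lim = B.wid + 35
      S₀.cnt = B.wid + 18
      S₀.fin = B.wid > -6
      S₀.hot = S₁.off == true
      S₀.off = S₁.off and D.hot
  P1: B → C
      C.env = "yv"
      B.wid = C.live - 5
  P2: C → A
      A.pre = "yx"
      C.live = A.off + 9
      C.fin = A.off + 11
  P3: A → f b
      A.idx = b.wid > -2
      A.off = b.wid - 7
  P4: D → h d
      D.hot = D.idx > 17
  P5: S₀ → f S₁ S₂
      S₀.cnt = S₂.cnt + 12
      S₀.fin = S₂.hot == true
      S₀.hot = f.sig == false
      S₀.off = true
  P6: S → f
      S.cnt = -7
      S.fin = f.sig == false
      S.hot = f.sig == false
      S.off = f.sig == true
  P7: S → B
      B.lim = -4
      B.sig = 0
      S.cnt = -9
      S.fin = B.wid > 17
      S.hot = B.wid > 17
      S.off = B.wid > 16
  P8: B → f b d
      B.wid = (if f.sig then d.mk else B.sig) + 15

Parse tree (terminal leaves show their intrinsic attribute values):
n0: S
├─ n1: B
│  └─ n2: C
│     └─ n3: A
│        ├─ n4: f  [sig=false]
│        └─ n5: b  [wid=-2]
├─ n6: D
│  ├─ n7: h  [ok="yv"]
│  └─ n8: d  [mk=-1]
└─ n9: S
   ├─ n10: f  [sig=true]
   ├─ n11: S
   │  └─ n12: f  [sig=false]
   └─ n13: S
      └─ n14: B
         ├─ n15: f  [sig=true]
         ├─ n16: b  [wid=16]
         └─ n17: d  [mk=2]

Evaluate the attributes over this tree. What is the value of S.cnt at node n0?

1. n1.lim = 6  [6]
2. n1.sig = 2  [2]
3. n2.env = "yv"  ["yv"]
4. n3.pre = "yx"  ["yx"]
5. n4.sig = false  [terminal]
6. n5.wid = -2  [terminal]
7. n3.idx = false  [b.wid > -2]
8. n3.off = -9  [b.wid - 7]
9. n2.live = 0  [A.off + 9]
10. n2.fin = 2  [A.off + 11]
11. n1.wid = -5  [C.live - 5]
12. n6.idx = 17  [17]
13. n6.live = "rk"  ["rk"]
14. n6.lim = 30  [B.wid + 35]
15. n7.ok = "yv"  [terminal]
16. n8.mk = -1  [terminal]
17. n6.hot = false  [D.idx > 17]
18. n10.sig = true  [terminal]
19. n12.sig = false  [terminal]
20. n11.cnt = -7  [-7]
21. n11.fin = true  [f.sig == false]
22. n11.hot = true  [f.sig == false]
23. n11.off = false  [f.sig == true]
24. n14.lim = -4  [-4]
25. n14.sig = 0  [0]
26. n15.sig = true  [terminal]
27. n16.wid = 16  [terminal]
28. n17.mk = 2  [terminal]
29. n14.wid = 17  [(if f.sig then d.mk else B.sig) + 15]
30. n13.cnt = -9  [-9]
31. n13.fin = false  [B.wid > 17]
32. n13.hot = false  [B.wid > 17]
33. n13.off = true  [B.wid > 16]
34. n9.cnt = 3  [S₂.cnt + 12]
35. n9.fin = false  [S₂.hot == true]
36. n9.hot = false  [f.sig == false]
37. n9.off = true  [true]
38. n0.cnt = 13  [B.wid + 18]
39. n0.fin = true  [B.wid > -6]
40. n0.hot = true  [S₁.off == true]
41. n0.off = false  [S₁.off and D.hot]

13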